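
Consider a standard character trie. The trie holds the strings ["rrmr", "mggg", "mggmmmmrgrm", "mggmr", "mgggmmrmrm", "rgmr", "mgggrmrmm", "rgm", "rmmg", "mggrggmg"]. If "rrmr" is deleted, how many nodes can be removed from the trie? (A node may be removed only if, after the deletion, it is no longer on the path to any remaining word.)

3

After clearing the end-marker at "rrmr", prune upward until reaching a node still needed by another word.
The suffix "rmr" (3 nodes) is used only by "rrmr"; the node for "r" still has the child "g", so pruning stops there.
Nodes removed: 3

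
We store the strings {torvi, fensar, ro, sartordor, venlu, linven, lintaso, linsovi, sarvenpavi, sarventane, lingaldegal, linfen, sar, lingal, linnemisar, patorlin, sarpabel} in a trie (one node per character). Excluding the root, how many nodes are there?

83

For each word, the new-node count is its length minus the longest prefix already in the trie:
  "torvi" → 5 new (t, o, r, v, i)
  "fensar" → 6 new (f, e, n, s, a, r)
  "ro" → 2 new (r, o)
  "sartordor" → 9 new (s, a, r, t, o, r, d, o, r)
  "venlu" → 5 new (v, e, n, l, u)
  "linven" → 6 new (l, i, n, v, e, n)
  "lintaso" → prefix "lin" already present; 4 new (t, a, s, o)
  "linsovi" → prefix "lin" already present; 4 new (s, o, v, i)
  "sarvenpavi" → prefix "sar" already present; 7 new (v, e, n, p, a, v, i)
  "sarventane" → prefix "sarven" already present; 4 new (t, a, n, e)
  "lingaldegal" → prefix "lin" already present; 8 new (g, a, l, d, e, g, a, l)
  "linfen" → prefix "lin" already present; 3 new (f, e, n)
  "sar" → prefix "sar" already present; 0 new (none)
  "lingal" → prefix "lingal" already present; 0 new (none)
  "linnemisar" → prefix "lin" already present; 7 new (n, e, m, i, s, a, r)
  "patorlin" → 8 new (p, a, t, o, r, l, i, n)
  "sarpabel" → prefix "sar" already present; 5 new (p, a, b, e, l)
Total nodes = 5 + 6 + 2 + 9 + 5 + 6 + 4 + 4 + 7 + 4 + 8 + 3 + 0 + 0 + 7 + 8 + 5 = 83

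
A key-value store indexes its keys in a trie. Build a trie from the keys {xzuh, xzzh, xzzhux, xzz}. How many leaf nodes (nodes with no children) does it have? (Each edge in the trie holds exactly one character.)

Leaves are exactly the stored words that no other stored word extends.
Those words: "xzuh", "xzzhux"
Leaf count: 2

2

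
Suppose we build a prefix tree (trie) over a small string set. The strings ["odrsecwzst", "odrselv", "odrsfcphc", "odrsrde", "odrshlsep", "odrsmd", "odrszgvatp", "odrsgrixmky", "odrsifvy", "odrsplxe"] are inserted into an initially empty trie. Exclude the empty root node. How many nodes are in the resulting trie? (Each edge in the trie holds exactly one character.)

48

Trace insertions, counting only characters that open a new branch:
  "odrsecwzst" → 10 new (o, d, r, s, e, c, w, z, s, t)
  "odrselv" → prefix "odrse" already present; 2 new (l, v)
  "odrsfcphc" → prefix "odrs" already present; 5 new (f, c, p, h, c)
  "odrsrde" → prefix "odrs" already present; 3 new (r, d, e)
  "odrshlsep" → prefix "odrs" already present; 5 new (h, l, s, e, p)
  "odrsmd" → prefix "odrs" already present; 2 new (m, d)
  "odrszgvatp" → prefix "odrs" already present; 6 new (z, g, v, a, t, p)
  "odrsgrixmky" → prefix "odrs" already present; 7 new (g, r, i, x, m, k, y)
  "odrsifvy" → prefix "odrs" already present; 4 new (i, f, v, y)
  "odrsplxe" → prefix "odrs" already present; 4 new (p, l, x, e)
Total nodes = 10 + 2 + 5 + 3 + 5 + 2 + 6 + 7 + 4 + 4 = 48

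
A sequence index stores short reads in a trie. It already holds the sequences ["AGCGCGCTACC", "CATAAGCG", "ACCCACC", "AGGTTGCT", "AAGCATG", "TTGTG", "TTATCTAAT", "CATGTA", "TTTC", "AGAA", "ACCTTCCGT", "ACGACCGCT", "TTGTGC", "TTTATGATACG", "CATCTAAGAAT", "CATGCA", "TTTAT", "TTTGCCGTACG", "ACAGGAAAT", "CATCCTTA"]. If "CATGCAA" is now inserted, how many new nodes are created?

Walking "CATGCAA" from the root, the first 6 characters ("CATGCA") follow existing edges; "A" is the first miss.
Each of the 1 remaining characters creates one node.

1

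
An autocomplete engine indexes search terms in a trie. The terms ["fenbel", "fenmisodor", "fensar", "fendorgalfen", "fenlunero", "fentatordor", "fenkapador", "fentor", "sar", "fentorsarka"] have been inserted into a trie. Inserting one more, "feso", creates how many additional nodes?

2

The longest prefix of "feso" already in the trie is "fe" (length 2).
Each of the 2 remaining characters creates one node.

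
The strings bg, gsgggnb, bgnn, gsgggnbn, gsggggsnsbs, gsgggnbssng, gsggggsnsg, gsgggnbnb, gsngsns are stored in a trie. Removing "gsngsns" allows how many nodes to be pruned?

Walk "gsngsns" from the leaf back toward the root, removing each node that no remaining word uses.
The suffix "ngsns" (5 nodes) is used only by "gsngsns"; the node for "gs" still has the child "g", so pruning stops there.
Nodes removed: 5

5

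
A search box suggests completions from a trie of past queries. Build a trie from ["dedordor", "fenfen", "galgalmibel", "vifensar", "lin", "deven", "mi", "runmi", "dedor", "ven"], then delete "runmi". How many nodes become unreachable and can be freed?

5

After clearing the end-marker at "runmi", prune upward until reaching a node still needed by another word.
No other word shares any prefix with "runmi", so all 5 of its nodes go.
Nodes removed: 5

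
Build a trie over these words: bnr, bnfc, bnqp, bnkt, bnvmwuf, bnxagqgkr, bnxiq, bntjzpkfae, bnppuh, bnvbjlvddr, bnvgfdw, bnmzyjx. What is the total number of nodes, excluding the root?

51

Insert word by word; a character creates a node only if that edge doesn't already exist:
  "bnr" → 3 new (b, n, r)
  "bnfc" → prefix "bn" already present; 2 new (f, c)
  "bnqp" → prefix "bn" already present; 2 new (q, p)
  "bnkt" → prefix "bn" already present; 2 new (k, t)
  "bnvmwuf" → prefix "bn" already present; 5 new (v, m, w, u, f)
  "bnxagqgkr" → prefix "bn" already present; 7 new (x, a, g, q, g, k, r)
  "bnxiq" → prefix "bnx" already present; 2 new (i, q)
  "bntjzpkfae" → prefix "bn" already present; 8 new (t, j, z, p, k, f, a, e)
  "bnppuh" → prefix "bn" already present; 4 new (p, p, u, h)
  "bnvbjlvddr" → prefix "bnv" already present; 7 new (b, j, l, v, d, d, r)
  "bnvgfdw" → prefix "bnv" already present; 4 new (g, f, d, w)
  "bnmzyjx" → prefix "bn" already present; 5 new (m, z, y, j, x)
Total nodes = 3 + 2 + 2 + 2 + 5 + 7 + 2 + 8 + 4 + 7 + 4 + 5 = 51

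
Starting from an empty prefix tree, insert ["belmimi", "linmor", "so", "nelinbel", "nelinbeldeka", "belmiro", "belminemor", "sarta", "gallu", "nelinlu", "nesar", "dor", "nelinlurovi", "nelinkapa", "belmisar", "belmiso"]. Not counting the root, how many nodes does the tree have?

63

For each word, the new-node count is its length minus the longest prefix already in the trie:
  "belmimi" → 7 new (b, e, l, m, i, m, i)
  "linmor" → 6 new (l, i, n, m, o, r)
  "so" → 2 new (s, o)
  "nelinbel" → 8 new (n, e, l, i, n, b, e, l)
  "nelinbeldeka" → prefix "nelinbel" already present; 4 new (d, e, k, a)
  "belmiro" → prefix "belmi" already present; 2 new (r, o)
  "belminemor" → prefix "belmi" already present; 5 new (n, e, m, o, r)
  "sarta" → prefix "s" already present; 4 new (a, r, t, a)
  "gallu" → 5 new (g, a, l, l, u)
  "nelinlu" → prefix "nelin" already present; 2 new (l, u)
  "nesar" → prefix "ne" already present; 3 new (s, a, r)
  "dor" → 3 new (d, o, r)
  "nelinlurovi" → prefix "nelinlu" already present; 4 new (r, o, v, i)
  "nelinkapa" → prefix "nelin" already present; 4 new (k, a, p, a)
  "belmisar" → prefix "belmi" already present; 3 new (s, a, r)
  "belmiso" → prefix "belmis" already present; 1 new (o)
Total nodes = 7 + 6 + 2 + 8 + 4 + 2 + 5 + 4 + 5 + 2 + 3 + 3 + 4 + 4 + 3 + 1 = 63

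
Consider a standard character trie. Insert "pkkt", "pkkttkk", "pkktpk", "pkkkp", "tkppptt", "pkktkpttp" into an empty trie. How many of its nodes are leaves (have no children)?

5

Leaves are exactly the stored words that no other stored word extends.
Those words: "pkkkp", "pkktkpttp", "pkktpk", "pkkttkk", "tkppptt"
Leaf count: 5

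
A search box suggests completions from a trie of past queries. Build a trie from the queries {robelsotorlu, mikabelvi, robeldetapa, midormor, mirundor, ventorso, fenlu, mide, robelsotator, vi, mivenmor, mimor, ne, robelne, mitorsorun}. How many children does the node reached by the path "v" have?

Follow the path "v" to its node, then look at its outgoing edges.
Distinct next characters after "v": e, i.
That node has 2 child edges.

2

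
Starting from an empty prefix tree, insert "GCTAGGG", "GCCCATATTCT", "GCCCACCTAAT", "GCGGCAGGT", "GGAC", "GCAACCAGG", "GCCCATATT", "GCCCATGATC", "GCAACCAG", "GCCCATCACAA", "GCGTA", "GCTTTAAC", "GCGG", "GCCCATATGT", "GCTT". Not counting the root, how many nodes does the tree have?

57

For each word, the new-node count is its length minus the longest prefix already in the trie:
  "GCTAGGG" → 7 new (G, C, T, A, G, G, G)
  "GCCCATATTCT" → prefix "GC" already present; 9 new (C, C, A, T, A, T, T, C, T)
  "GCCCACCTAAT" → prefix "GCCCA" already present; 6 new (C, C, T, A, A, T)
  "GCGGCAGGT" → prefix "GC" already present; 7 new (G, G, C, A, G, G, T)
  "GGAC" → prefix "G" already present; 3 new (G, A, C)
  "GCAACCAGG" → prefix "GC" already present; 7 new (A, A, C, C, A, G, G)
  "GCCCATATT" → prefix "GCCCATATT" already present; 0 new (none)
  "GCCCATGATC" → prefix "GCCCAT" already present; 4 new (G, A, T, C)
  "GCAACCAG" → prefix "GCAACCAG" already present; 0 new (none)
  "GCCCATCACAA" → prefix "GCCCAT" already present; 5 new (C, A, C, A, A)
  "GCGTA" → prefix "GCG" already present; 2 new (T, A)
  "GCTTTAAC" → prefix "GCT" already present; 5 new (T, T, A, A, C)
  "GCGG" → prefix "GCGG" already present; 0 new (none)
  "GCCCATATGT" → prefix "GCCCATAT" already present; 2 new (G, T)
  "GCTT" → prefix "GCTT" already present; 0 new (none)
Total nodes = 7 + 9 + 6 + 7 + 3 + 7 + 0 + 4 + 0 + 5 + 2 + 5 + 0 + 2 + 0 = 57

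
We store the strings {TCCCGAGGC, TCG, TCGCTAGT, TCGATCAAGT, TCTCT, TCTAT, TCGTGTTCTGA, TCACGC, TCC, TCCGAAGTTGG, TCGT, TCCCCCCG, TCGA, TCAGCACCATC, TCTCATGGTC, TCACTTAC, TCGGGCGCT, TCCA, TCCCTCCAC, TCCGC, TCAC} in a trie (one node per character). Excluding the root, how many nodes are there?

Insert word by word; a character creates a node only if that edge doesn't already exist:
  "TCCCGAGGC" → 9 new (T, C, C, C, G, A, G, G, C)
  "TCG" → prefix "TC" already present; 1 new (G)
  "TCGCTAGT" → prefix "TCG" already present; 5 new (C, T, A, G, T)
  "TCGATCAAGT" → prefix "TCG" already present; 7 new (A, T, C, A, A, G, T)
  "TCTCT" → prefix "TC" already present; 3 new (T, C, T)
  "TCTAT" → prefix "TCT" already present; 2 new (A, T)
  "TCGTGTTCTGA" → prefix "TCG" already present; 8 new (T, G, T, T, C, T, G, A)
  "TCACGC" → prefix "TC" already present; 4 new (A, C, G, C)
  "TCC" → prefix "TCC" already present; 0 new (none)
  "TCCGAAGTTGG" → prefix "TCC" already present; 8 new (G, A, A, G, T, T, G, G)
  "TCGT" → prefix "TCGT" already present; 0 new (none)
  "TCCCCCCG" → prefix "TCCC" already present; 4 new (C, C, C, G)
  "TCGA" → prefix "TCGA" already present; 0 new (none)
  "TCAGCACCATC" → prefix "TCA" already present; 8 new (G, C, A, C, C, A, T, C)
  "TCTCATGGTC" → prefix "TCTC" already present; 6 new (A, T, G, G, T, C)
  "TCACTTAC" → prefix "TCAC" already present; 4 new (T, T, A, C)
  "TCGGGCGCT" → prefix "TCG" already present; 6 new (G, G, C, G, C, T)
  "TCCA" → prefix "TCC" already present; 1 new (A)
  "TCCCTCCAC" → prefix "TCCC" already present; 5 new (T, C, C, A, C)
  "TCCGC" → prefix "TCCG" already present; 1 new (C)
  "TCAC" → prefix "TCAC" already present; 0 new (none)
Total nodes = 9 + 1 + 5 + 7 + 3 + 2 + 8 + 4 + 0 + 8 + 0 + 4 + 0 + 8 + 6 + 4 + 6 + 1 + 5 + 1 + 0 = 82

82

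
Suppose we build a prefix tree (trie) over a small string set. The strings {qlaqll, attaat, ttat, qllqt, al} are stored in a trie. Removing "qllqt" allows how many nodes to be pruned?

A node on "qllqt"'s path can go only if nothing else ends at it or branches off below it.
The suffix "lqt" (3 nodes) is used only by "qllqt"; the node for "ql" still has the child "a", so pruning stops there.
Nodes removed: 3

3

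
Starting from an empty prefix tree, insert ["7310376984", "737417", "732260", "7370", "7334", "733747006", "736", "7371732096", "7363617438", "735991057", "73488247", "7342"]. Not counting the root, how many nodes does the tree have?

Insert word by word; a character creates a node only if that edge doesn't already exist:
  "7310376984" → 10 new (7, 3, 1, 0, 3, 7, 6, 9, 8, 4)
  "737417" → prefix "73" already present; 4 new (7, 4, 1, 7)
  "732260" → prefix "73" already present; 4 new (2, 2, 6, 0)
  "7370" → prefix "737" already present; 1 new (0)
  "7334" → prefix "73" already present; 2 new (3, 4)
  "733747006" → prefix "733" already present; 6 new (7, 4, 7, 0, 0, 6)
  "736" → prefix "73" already present; 1 new (6)
  "7371732096" → prefix "737" already present; 7 new (1, 7, 3, 2, 0, 9, 6)
  "7363617438" → prefix "736" already present; 7 new (3, 6, 1, 7, 4, 3, 8)
  "735991057" → prefix "73" already present; 7 new (5, 9, 9, 1, 0, 5, 7)
  "73488247" → prefix "73" already present; 6 new (4, 8, 8, 2, 4, 7)
  "7342" → prefix "734" already present; 1 new (2)
Total nodes = 10 + 4 + 4 + 1 + 2 + 6 + 1 + 7 + 7 + 7 + 6 + 1 = 56

56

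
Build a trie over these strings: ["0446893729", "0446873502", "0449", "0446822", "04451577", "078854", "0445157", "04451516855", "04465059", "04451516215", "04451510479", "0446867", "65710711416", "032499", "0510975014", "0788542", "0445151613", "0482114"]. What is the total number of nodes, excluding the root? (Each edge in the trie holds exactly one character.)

79

Insert word by word; a character creates a node only if that edge doesn't already exist:
  "0446893729" → 10 new (0, 4, 4, 6, 8, 9, 3, 7, 2, 9)
  "0446873502" → prefix "04468" already present; 5 new (7, 3, 5, 0, 2)
  "0449" → prefix "044" already present; 1 new (9)
  "0446822" → prefix "04468" already present; 2 new (2, 2)
  "04451577" → prefix "044" already present; 5 new (5, 1, 5, 7, 7)
  "078854" → prefix "0" already present; 5 new (7, 8, 8, 5, 4)
  "0445157" → prefix "0445157" already present; 0 new (none)
  "04451516855" → prefix "044515" already present; 5 new (1, 6, 8, 5, 5)
  "04465059" → prefix "0446" already present; 4 new (5, 0, 5, 9)
  "04451516215" → prefix "04451516" already present; 3 new (2, 1, 5)
  "04451510479" → prefix "0445151" already present; 4 new (0, 4, 7, 9)
  "0446867" → prefix "04468" already present; 2 new (6, 7)
  "65710711416" → 11 new (6, 5, 7, 1, 0, 7, 1, 1, 4, 1, 6)
  "032499" → prefix "0" already present; 5 new (3, 2, 4, 9, 9)
  "0510975014" → prefix "0" already present; 9 new (5, 1, 0, 9, 7, 5, 0, 1, 4)
  "0788542" → prefix "078854" already present; 1 new (2)
  "0445151613" → prefix "04451516" already present; 2 new (1, 3)
  "0482114" → prefix "04" already present; 5 new (8, 2, 1, 1, 4)
Total nodes = 10 + 5 + 1 + 2 + 5 + 5 + 0 + 5 + 4 + 3 + 4 + 2 + 11 + 5 + 9 + 1 + 2 + 5 = 79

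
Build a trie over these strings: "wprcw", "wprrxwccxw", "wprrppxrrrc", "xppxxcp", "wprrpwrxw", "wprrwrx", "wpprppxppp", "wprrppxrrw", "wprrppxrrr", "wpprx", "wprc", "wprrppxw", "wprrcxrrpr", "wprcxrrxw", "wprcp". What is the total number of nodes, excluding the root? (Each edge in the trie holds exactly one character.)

Count nodes per top-level branch (shared prefixes stored once):
  'w'-branch (wpprppxppp, wpprx, wprc, wprcp, wprcw, wprcxrrxw, wprrcxrrpr, wprrppxrrr, wprrppxrrrc, wprrppxrrw, wprrppxw, wprrpwrxw, wprrwrx, wprrxwccxw): 49 nodes
  'x'-branch (xppxxcp): 7 nodes
Sum: 56

56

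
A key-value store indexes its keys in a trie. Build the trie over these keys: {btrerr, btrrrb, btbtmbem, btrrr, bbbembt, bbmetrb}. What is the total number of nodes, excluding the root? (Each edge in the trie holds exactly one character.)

26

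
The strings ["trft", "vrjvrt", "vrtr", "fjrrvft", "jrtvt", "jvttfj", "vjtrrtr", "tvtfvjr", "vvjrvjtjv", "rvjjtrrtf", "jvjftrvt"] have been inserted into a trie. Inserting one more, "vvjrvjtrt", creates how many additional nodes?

Walking "vvjrvjtrt" from the root, the first 7 characters ("vvjrvjt") follow existing edges; "r" is the first miss.
Each of the 2 remaining characters creates one node.

2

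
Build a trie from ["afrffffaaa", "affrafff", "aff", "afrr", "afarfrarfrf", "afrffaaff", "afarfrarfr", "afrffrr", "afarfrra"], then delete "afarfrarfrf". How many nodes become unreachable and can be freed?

A node on "afarfrarfrf"'s path can go only if nothing else ends at it or branches off below it.
The suffix "f" (1 node) is used only by "afarfrarfrf"; "afarfrarfr" is itself a stored word, so pruning stops there.
Nodes removed: 1

1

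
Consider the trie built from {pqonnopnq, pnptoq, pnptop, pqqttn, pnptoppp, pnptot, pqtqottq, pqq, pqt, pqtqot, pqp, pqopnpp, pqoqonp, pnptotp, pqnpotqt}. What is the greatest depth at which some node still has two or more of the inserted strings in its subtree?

6

Equivalently: take the maximum, over all pairs, of their longest common prefix length.
e.g. "pnptop" and "pnptoppp" share the prefix "pnptop" of length 6; no pair shares a longer one.
Longest shared-prefix length: 6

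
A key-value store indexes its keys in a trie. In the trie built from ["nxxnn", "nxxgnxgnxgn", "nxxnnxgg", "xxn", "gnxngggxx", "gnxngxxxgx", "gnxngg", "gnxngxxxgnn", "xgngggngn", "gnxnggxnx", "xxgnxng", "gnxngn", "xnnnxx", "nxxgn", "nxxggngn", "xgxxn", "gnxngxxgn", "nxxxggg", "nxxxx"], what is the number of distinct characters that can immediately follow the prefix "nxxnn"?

1

Follow the path "nxxnn" to its node, then look at its outgoing edges.
Distinct next characters after "nxxnn": x.
That node has 1 child edge.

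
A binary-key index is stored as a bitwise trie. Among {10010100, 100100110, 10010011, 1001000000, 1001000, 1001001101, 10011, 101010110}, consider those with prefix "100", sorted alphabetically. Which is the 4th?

100100110

DFS of the "100" subtree visits, in order: "1001000", "1001000000", "10010011", "100100110", "1001001101", "10010100", "10011"
The 4th is 100100110.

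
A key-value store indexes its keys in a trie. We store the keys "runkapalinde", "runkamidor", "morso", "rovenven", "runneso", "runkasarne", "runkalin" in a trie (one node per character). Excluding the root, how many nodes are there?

Insert word by word; a character creates a node only if that edge doesn't already exist:
  "runkapalinde" → 12 new (r, u, n, k, a, p, a, l, i, n, d, e)
  "runkamidor" → prefix "runka" already present; 5 new (m, i, d, o, r)
  "morso" → 5 new (m, o, r, s, o)
  "rovenven" → prefix "r" already present; 7 new (o, v, e, n, v, e, n)
  "runneso" → prefix "run" already present; 4 new (n, e, s, o)
  "runkasarne" → prefix "runka" already present; 5 new (s, a, r, n, e)
  "runkalin" → prefix "runka" already present; 3 new (l, i, n)
Total nodes = 12 + 5 + 5 + 7 + 4 + 5 + 3 = 41

41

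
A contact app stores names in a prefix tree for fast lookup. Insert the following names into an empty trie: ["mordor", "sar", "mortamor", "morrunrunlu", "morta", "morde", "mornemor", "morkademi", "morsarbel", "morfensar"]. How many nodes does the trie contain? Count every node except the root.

Trace insertions, counting only characters that open a new branch:
  "mordor" → 6 new (m, o, r, d, o, r)
  "sar" → 3 new (s, a, r)
  "mortamor" → prefix "mor" already present; 5 new (t, a, m, o, r)
  "morrunrunlu" → prefix "mor" already present; 8 new (r, u, n, r, u, n, l, u)
  "morta" → prefix "morta" already present; 0 new (none)
  "morde" → prefix "mord" already present; 1 new (e)
  "mornemor" → prefix "mor" already present; 5 new (n, e, m, o, r)
  "morkademi" → prefix "mor" already present; 6 new (k, a, d, e, m, i)
  "morsarbel" → prefix "mor" already present; 6 new (s, a, r, b, e, l)
  "morfensar" → prefix "mor" already present; 6 new (f, e, n, s, a, r)
Total nodes = 6 + 3 + 5 + 8 + 0 + 1 + 5 + 6 + 6 + 6 = 46

46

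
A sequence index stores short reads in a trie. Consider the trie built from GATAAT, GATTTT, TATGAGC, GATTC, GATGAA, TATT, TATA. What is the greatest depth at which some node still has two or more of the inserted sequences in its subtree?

Look for the deepest trie node that still has at least two words in its subtree.
"GATTC" and "GATTTT" agree on "GATT" (4 characters) before diverging; nothing deeper is shared.
Longest shared-prefix length: 4

4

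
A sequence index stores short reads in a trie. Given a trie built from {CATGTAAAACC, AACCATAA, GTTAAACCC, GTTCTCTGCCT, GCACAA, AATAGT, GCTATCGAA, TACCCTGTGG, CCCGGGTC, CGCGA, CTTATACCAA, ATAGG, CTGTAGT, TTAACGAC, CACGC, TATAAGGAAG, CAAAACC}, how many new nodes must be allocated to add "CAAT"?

1

The longest prefix of "CAAT" already in the trie is "CAA" (length 3).
New nodes needed: |"CAAT"| − 3 = 4 − 3 = 1.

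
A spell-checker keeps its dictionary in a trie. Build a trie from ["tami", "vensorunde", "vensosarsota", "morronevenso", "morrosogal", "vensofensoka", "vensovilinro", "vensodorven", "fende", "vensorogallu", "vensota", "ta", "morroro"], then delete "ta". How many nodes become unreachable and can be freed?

After clearing the end-marker at "ta", prune upward until reaching a node still needed by another word.
Every node on "ta" is still needed (e.g. by "tami"), so nothing is freed.
Nodes removed: 0

0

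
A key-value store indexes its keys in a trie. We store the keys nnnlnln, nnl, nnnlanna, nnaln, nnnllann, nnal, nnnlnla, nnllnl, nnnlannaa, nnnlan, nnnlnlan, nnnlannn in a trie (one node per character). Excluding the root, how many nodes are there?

26

Trace insertions, counting only characters that open a new branch:
  "nnnlnln" → 7 new (n, n, n, l, n, l, n)
  "nnl" → prefix "nn" already present; 1 new (l)
  "nnnlanna" → prefix "nnnl" already present; 4 new (a, n, n, a)
  "nnaln" → prefix "nn" already present; 3 new (a, l, n)
  "nnnllann" → prefix "nnnl" already present; 4 new (l, a, n, n)
  "nnal" → prefix "nnal" already present; 0 new (none)
  "nnnlnla" → prefix "nnnlnl" already present; 1 new (a)
  "nnllnl" → prefix "nnl" already present; 3 new (l, n, l)
  "nnnlannaa" → prefix "nnnlanna" already present; 1 new (a)
  "nnnlan" → prefix "nnnlan" already present; 0 new (none)
  "nnnlnlan" → prefix "nnnlnla" already present; 1 new (n)
  "nnnlannn" → prefix "nnnlann" already present; 1 new (n)
Total nodes = 7 + 1 + 4 + 3 + 4 + 0 + 1 + 3 + 1 + 0 + 1 + 1 = 26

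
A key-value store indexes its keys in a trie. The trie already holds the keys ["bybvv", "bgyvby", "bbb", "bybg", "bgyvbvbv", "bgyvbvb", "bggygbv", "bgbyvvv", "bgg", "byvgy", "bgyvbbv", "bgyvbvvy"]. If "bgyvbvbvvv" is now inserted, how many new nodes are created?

2

Walking "bgyvbvbvvv" from the root, the first 8 characters ("bgyvbvbv") follow existing edges; "v" is the first miss.
Each of the 2 remaining characters creates one node.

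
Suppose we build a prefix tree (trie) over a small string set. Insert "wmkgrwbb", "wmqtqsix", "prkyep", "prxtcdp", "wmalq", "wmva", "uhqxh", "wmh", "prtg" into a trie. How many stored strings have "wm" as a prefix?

Walk to "wm"; the words in its subtree are exactly those with that prefix.
Words under "wm": wmalq, wmh, wmkgrwbb, wmqtqsix, wmva
Count: 5

5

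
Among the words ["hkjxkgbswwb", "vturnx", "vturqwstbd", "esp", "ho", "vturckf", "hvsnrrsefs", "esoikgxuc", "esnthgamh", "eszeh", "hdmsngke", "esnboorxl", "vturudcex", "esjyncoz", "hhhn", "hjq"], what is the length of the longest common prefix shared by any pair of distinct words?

4

Look for the deepest trie node that still has at least two words in its subtree.
"vturckf" and "vturnx" agree on "vtur" (4 characters) before diverging; nothing deeper is shared.
Longest shared-prefix length: 4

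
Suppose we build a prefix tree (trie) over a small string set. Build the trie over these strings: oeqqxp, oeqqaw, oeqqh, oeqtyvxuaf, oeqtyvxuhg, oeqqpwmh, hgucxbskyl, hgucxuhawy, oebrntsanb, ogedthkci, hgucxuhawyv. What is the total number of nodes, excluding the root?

54

For each word, the new-node count is its length minus the longest prefix already in the trie:
  "oeqqxp" → 6 new (o, e, q, q, x, p)
  "oeqqaw" → prefix "oeqq" already present; 2 new (a, w)
  "oeqqh" → prefix "oeqq" already present; 1 new (h)
  "oeqtyvxuaf" → prefix "oeq" already present; 7 new (t, y, v, x, u, a, f)
  "oeqtyvxuhg" → prefix "oeqtyvxu" already present; 2 new (h, g)
  "oeqqpwmh" → prefix "oeqq" already present; 4 new (p, w, m, h)
  "hgucxbskyl" → 10 new (h, g, u, c, x, b, s, k, y, l)
  "hgucxuhawy" → prefix "hgucx" already present; 5 new (u, h, a, w, y)
  "oebrntsanb" → prefix "oe" already present; 8 new (b, r, n, t, s, a, n, b)
  "ogedthkci" → prefix "o" already present; 8 new (g, e, d, t, h, k, c, i)
  "hgucxuhawyv" → prefix "hgucxuhawy" already present; 1 new (v)
Total nodes = 6 + 2 + 1 + 7 + 2 + 4 + 10 + 5 + 8 + 8 + 1 = 54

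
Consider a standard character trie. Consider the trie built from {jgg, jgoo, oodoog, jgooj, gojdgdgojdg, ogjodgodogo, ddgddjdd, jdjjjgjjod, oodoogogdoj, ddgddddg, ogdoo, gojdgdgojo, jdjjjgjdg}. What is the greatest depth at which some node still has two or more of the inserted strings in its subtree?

9

Look for the deepest trie node that still has at least two words in its subtree.
e.g. "gojdgdgojdg" and "gojdgdgojo" share the prefix "gojdgdgoj" of length 9; no pair shares a longer one.
Longest shared-prefix length: 9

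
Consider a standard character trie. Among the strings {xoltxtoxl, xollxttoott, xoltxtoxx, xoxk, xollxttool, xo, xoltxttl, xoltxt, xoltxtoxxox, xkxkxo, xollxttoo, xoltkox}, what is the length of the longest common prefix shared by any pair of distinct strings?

Look for the deepest trie node that still has at least two words in its subtree.
e.g. "xollxttoo" and "xollxttool" share the prefix "xollxttoo" of length 9; no pair shares a longer one.
Longest shared-prefix length: 9

9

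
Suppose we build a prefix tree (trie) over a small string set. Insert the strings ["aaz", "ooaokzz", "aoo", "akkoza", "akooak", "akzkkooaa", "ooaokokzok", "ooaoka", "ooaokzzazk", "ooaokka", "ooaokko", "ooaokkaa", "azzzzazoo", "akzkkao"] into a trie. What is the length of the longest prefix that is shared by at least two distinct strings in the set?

The deepest shared node is where two words last agree before diverging.
"ooaokka" and "ooaokkaa" agree on "ooaokka" (7 characters) before diverging; nothing deeper is shared.
Longest shared-prefix length: 7

7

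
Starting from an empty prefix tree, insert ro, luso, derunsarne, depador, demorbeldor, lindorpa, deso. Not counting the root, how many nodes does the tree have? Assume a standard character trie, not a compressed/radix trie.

Trace insertions, counting only characters that open a new branch:
  "ro" → 2 new (r, o)
  "luso" → 4 new (l, u, s, o)
  "derunsarne" → 10 new (d, e, r, u, n, s, a, r, n, e)
  "depador" → prefix "de" already present; 5 new (p, a, d, o, r)
  "demorbeldor" → prefix "de" already present; 9 new (m, o, r, b, e, l, d, o, r)
  "lindorpa" → prefix "l" already present; 7 new (i, n, d, o, r, p, a)
  "deso" → prefix "de" already present; 2 new (s, o)
Total nodes = 2 + 4 + 10 + 5 + 9 + 7 + 2 = 39

39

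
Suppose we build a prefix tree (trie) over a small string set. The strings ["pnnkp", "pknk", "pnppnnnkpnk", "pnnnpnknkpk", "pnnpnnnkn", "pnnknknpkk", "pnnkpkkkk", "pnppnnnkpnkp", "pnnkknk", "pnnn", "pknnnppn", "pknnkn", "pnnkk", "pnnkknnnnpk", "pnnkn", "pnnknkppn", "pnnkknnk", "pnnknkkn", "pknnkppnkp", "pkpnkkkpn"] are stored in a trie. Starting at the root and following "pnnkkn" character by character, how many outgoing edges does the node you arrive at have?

2

Walk "pnnkkn" from the root, arriving at one node.
Distinct next characters after "pnnkkn": k, n.
That node has 2 child edges.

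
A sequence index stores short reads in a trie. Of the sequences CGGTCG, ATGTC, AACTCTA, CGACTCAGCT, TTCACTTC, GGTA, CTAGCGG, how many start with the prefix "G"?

Walk to "G"; the words in its subtree are exactly those with that prefix.
Matches: "GGTA"
Count: 1

1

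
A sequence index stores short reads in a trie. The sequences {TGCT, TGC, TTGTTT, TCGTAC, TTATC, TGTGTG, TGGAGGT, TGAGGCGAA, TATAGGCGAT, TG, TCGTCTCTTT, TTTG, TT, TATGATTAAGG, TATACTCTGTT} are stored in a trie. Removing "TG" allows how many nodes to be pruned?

After clearing the end-marker at "TG", prune upward until reaching a node still needed by another word.
Every node on "TG" is still needed (e.g. by "TGCT"), so nothing is freed.
Nodes removed: 0

0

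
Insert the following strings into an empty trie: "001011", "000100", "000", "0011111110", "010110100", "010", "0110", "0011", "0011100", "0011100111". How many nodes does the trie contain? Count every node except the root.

32

Count nodes per top-level branch (shared prefixes stored once):
  '0'-branch (000, 000100, 001011, 0011, 0011100, 0011100111, 0011111110, 010, 010110100, 0110): 32 nodes
Sum: 32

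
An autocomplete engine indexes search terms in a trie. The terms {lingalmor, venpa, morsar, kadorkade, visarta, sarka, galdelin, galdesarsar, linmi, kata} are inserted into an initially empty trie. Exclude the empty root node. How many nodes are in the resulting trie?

58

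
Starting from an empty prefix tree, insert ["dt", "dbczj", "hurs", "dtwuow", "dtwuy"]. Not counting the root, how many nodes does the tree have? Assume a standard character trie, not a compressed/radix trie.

Trace insertions, counting only characters that open a new branch:
  "dt" → 2 new (d, t)
  "dbczj" → prefix "d" already present; 4 new (b, c, z, j)
  "hurs" → 4 new (h, u, r, s)
  "dtwuow" → prefix "dt" already present; 4 new (w, u, o, w)
  "dtwuy" → prefix "dtwu" already present; 1 new (y)
Total nodes = 2 + 4 + 4 + 4 + 1 = 15

15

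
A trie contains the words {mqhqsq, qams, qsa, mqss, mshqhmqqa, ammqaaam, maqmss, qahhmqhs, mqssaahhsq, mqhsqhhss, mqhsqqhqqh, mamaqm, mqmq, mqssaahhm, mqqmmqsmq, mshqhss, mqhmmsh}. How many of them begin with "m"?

Walk to "m"; the words in its subtree are exactly those with that prefix.
Words under "m": mamaqm, maqmss, mqhmmsh, mqhqsq, mqhsqhhss, mqhsqqhqqh, mqmq, mqqmmqsmq, mqss, mqssaahhm, mqssaahhsq, mshqhmqqa, mshqhss
Count: 13

13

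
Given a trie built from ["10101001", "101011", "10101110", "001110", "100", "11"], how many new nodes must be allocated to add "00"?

"00" is already a full path in the trie; only an end-marker is added.
No new nodes are needed: 0.

0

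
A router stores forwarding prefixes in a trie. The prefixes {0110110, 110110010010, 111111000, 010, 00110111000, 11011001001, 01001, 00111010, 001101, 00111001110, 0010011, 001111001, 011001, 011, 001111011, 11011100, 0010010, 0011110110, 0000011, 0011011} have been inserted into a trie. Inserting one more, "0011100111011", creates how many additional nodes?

2

Walking "0011100111011" from the root, the first 11 characters ("00111001110") follow existing edges; "1" is the first miss.
Each of the 2 remaining characters creates one node.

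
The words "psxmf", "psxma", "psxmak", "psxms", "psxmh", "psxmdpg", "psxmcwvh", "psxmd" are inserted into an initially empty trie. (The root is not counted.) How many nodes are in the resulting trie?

16

Trie structure (* marks end of a word):
(root)
└─ p
   └─ s
      └─ x
         └─ m
            ├─ a *
            │  └─ k *
            ├─ c
            │  └─ w
            │     └─ v
            │        └─ h *
            ├─ d *
            │  └─ p
            │     └─ g *
            ├─ f *
            ├─ h *
            └─ s *
Counting every labelled node above: 16.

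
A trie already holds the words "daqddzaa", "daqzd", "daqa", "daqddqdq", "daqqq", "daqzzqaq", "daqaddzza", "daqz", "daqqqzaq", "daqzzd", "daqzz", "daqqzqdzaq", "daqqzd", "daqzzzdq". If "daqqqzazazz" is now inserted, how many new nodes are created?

4

The longest prefix of "daqqqzazazz" already in the trie is "daqqqza" (length 7).
New nodes needed: |"daqqqzazazz"| − 7 = 11 − 7 = 4.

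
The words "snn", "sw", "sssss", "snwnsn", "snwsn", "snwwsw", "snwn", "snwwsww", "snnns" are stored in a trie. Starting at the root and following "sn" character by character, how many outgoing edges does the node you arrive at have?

Follow the path "sn" to its node, then look at its outgoing edges.
Characters that immediately follow "sn" among the stored strings: {n, w}.
That node has 2 child edges.

2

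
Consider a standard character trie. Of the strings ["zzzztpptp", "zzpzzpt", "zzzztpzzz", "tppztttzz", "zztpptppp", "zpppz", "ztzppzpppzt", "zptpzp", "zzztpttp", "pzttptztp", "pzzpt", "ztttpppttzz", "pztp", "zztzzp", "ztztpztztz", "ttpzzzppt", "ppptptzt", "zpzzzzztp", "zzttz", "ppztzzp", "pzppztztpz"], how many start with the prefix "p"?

Walk to "p"; the words in its subtree are exactly those with that prefix.
Words under "p": ppptptzt, ppztzzp, pzppztztpz, pztp, pzttptztp, pzzpt
Count: 6

6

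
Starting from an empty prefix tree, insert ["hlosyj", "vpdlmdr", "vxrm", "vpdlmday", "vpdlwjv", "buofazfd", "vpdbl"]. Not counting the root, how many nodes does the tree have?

31

Trie structure (* marks end of a word):
(root)
├─ b
│  └─ u
│     └─ o
│        └─ f
│           └─ a
│              └─ z
│                 └─ f
│                    └─ d *
├─ h
│  └─ l
│     └─ o
│        └─ s
│           └─ y
│              └─ j *
└─ v
   ├─ p
   │  └─ d
   │     ├─ b
   │     │  └─ l *
   │     └─ l
   │        ├─ m
   │        │  └─ d
   │        │     ├─ a
   │        │     │  └─ y *
   │        │     └─ r *
   │        └─ w
   │           └─ j
   │              └─ v *
   └─ x
      └─ r
         └─ m *
Counting every labelled node above: 31.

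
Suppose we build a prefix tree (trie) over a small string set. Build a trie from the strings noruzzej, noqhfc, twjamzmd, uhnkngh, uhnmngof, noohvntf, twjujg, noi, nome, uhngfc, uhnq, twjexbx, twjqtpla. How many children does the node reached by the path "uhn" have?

The children of the "uhn" node are the distinct next characters among strings starting with "uhn".
Characters that immediately follow "uhn" among the stored strings: {g, k, m, q}.
That node has 4 child edges.

4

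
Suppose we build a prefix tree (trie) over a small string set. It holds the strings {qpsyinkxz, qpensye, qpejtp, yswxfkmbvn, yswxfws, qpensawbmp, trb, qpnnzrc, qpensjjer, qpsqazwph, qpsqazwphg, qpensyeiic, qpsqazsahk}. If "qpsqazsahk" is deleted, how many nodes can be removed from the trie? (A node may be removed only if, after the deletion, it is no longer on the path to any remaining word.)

4

A node on "qpsqazsahk"'s path can go only if nothing else ends at it or branches off below it.
The suffix "sahk" (4 nodes) is used only by "qpsqazsahk"; the node for "qpsqaz" still has the child "w", so pruning stops there.
Nodes removed: 4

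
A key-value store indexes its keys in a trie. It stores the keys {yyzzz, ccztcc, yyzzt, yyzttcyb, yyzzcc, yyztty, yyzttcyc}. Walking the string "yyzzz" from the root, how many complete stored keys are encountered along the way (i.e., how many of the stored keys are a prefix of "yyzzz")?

1

Walk "yyzzz" from the root; an end-of-word marker is hit whenever a stored word is a prefix of "yyzzz".
Prefixes of the query that are stored words: "yyzzz"
Count: 1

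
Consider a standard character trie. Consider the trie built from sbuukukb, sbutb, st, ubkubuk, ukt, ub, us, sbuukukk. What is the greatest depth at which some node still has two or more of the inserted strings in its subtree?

7

Equivalently: take the maximum, over all pairs, of their longest common prefix length.
"sbuukukb" and "sbuukukk" agree on "sbuukuk" (7 characters) before diverging; nothing deeper is shared.
Longest shared-prefix length: 7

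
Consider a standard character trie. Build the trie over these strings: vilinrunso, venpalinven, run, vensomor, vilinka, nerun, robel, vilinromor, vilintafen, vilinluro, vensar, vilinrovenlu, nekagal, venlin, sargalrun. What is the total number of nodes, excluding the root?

76

Insert word by word; a character creates a node only if that edge doesn't already exist:
  "vilinrunso" → 10 new (v, i, l, i, n, r, u, n, s, o)
  "venpalinven" → prefix "v" already present; 10 new (e, n, p, a, l, i, n, v, e, n)
  "run" → 3 new (r, u, n)
  "vensomor" → prefix "ven" already present; 5 new (s, o, m, o, r)
  "vilinka" → prefix "vilin" already present; 2 new (k, a)
  "nerun" → 5 new (n, e, r, u, n)
  "robel" → prefix "r" already present; 4 new (o, b, e, l)
  "vilinromor" → prefix "vilinr" already present; 4 new (o, m, o, r)
  "vilintafen" → prefix "vilin" already present; 5 new (t, a, f, e, n)
  "vilinluro" → prefix "vilin" already present; 4 new (l, u, r, o)
  "vensar" → prefix "vens" already present; 2 new (a, r)
  "vilinrovenlu" → prefix "vilinro" already present; 5 new (v, e, n, l, u)
  "nekagal" → prefix "ne" already present; 5 new (k, a, g, a, l)
  "venlin" → prefix "ven" already present; 3 new (l, i, n)
  "sargalrun" → 9 new (s, a, r, g, a, l, r, u, n)
Total nodes = 10 + 10 + 3 + 5 + 2 + 5 + 4 + 4 + 5 + 4 + 2 + 5 + 5 + 3 + 9 = 76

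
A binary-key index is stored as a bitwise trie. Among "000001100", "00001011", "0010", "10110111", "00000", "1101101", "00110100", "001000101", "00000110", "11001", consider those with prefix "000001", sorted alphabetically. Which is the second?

000001100

DFS of the "000001" subtree visits, in order: "00000110", "000001100"
The 2nd is 000001100.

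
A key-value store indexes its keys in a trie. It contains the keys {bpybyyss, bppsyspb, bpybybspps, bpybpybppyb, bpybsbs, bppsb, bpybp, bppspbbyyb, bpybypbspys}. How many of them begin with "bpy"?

Walk to "bpy"; the words in its subtree are exactly those with that prefix.
Words under "bpy": bpybp, bpybpybppyb, bpybsbs, bpybybspps, bpybypbspys, bpybyyss
Count: 6

6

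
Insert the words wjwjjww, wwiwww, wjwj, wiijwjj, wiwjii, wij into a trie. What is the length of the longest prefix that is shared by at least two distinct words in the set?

4

Look for the deepest trie node that still has at least two words in its subtree.
"wjwj" and "wjwjjww" agree on "wjwj" (4 characters) before diverging; nothing deeper is shared.
Longest shared-prefix length: 4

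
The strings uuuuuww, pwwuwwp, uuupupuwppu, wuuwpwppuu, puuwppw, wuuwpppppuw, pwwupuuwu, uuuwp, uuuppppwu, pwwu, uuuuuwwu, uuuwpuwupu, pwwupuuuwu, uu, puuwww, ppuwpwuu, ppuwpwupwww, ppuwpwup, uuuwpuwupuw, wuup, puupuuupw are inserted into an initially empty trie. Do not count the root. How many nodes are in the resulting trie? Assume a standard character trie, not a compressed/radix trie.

Insert word by word; a character creates a node only if that edge doesn't already exist:
  "uuuuuww" → 7 new (u, u, u, u, u, w, w)
  "pwwuwwp" → 7 new (p, w, w, u, w, w, p)
  "uuupupuwppu" → prefix "uuu" already present; 8 new (p, u, p, u, w, p, p, u)
  "wuuwpwppuu" → 10 new (w, u, u, w, p, w, p, p, u, u)
  "puuwppw" → prefix "p" already present; 6 new (u, u, w, p, p, w)
  "wuuwpppppuw" → prefix "wuuwp" already present; 6 new (p, p, p, p, u, w)
  "pwwupuuwu" → prefix "pwwu" already present; 5 new (p, u, u, w, u)
  "uuuwp" → prefix "uuu" already present; 2 new (w, p)
  "uuuppppwu" → prefix "uuup" already present; 5 new (p, p, p, w, u)
  "pwwu" → prefix "pwwu" already present; 0 new (none)
  "uuuuuwwu" → prefix "uuuuuww" already present; 1 new (u)
  "uuuwpuwupu" → prefix "uuuwp" already present; 5 new (u, w, u, p, u)
  "pwwupuuuwu" → prefix "pwwupuu" already present; 3 new (u, w, u)
  "uu" → prefix "uu" already present; 0 new (none)
  "puuwww" → prefix "puuw" already present; 2 new (w, w)
  "ppuwpwuu" → prefix "p" already present; 7 new (p, u, w, p, w, u, u)
  "ppuwpwupwww" → prefix "ppuwpwu" already present; 4 new (p, w, w, w)
  "ppuwpwup" → prefix "ppuwpwup" already present; 0 new (none)
  "uuuwpuwupuw" → prefix "uuuwpuwupu" already present; 1 new (w)
  "wuup" → prefix "wuu" already present; 1 new (p)
  "puupuuupw" → prefix "puu" already present; 6 new (p, u, u, u, p, w)
Total nodes = 7 + 7 + 8 + 10 + 6 + 6 + 5 + 2 + 5 + 0 + 1 + 5 + 3 + 0 + 2 + 7 + 4 + 0 + 1 + 1 + 6 = 86

86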